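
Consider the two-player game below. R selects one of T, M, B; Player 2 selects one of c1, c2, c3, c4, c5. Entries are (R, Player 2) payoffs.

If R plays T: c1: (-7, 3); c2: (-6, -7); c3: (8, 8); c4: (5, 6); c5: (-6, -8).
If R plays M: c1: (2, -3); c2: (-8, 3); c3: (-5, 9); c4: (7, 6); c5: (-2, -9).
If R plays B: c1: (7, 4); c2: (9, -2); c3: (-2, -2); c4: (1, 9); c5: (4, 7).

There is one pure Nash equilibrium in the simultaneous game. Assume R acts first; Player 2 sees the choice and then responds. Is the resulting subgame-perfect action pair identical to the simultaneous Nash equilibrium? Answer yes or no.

yes

Player 2 best-responds to each possible R move:
- T → Player 2 plays c3 (best of 3, -7, 8, 6, -8); R gets 8.
- M → Player 2 plays c3 (best of -3, 3, 9, 6, -9); R gets -5.
- B → Player 2 plays c4 (best of 4, -2, -2, 9, 7); R gets 1.
R's induced payoffs are 8, -5, 1, so R commits to T. Subgame-perfect outcome: (T, c3) with payoffs (8, 8).
For the simultaneous game, intersect best replies.
R's best replies: c1→B; c2→B; c3→T; c4→M; c5→B.
Player 2's best replies: T→c3; M→c3; B→c4.
The unique mutual best reply is (T, c3), giving (8, 8).
Sequential outcome (T, c3) coincides with the Nash profile (T, c3).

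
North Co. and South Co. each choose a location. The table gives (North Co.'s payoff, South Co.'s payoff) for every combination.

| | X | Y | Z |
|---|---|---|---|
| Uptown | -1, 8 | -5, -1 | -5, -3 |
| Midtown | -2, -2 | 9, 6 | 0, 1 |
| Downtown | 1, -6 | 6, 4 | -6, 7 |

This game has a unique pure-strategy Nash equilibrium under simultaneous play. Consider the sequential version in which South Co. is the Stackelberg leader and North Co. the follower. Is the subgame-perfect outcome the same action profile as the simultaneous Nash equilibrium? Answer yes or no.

Solve by backward induction (South Co. leads).
- X → North Co. plays Downtown (best of -1, -2, 1); South Co. gets -6.
- Y → North Co. plays Midtown (best of -5, 9, 6); South Co. gets 6.
- Z → North Co. plays Midtown (best of -5, 0, -6); South Co. gets 1.
Among -6, 6, 1, the best is 6 at Y. Subgame-perfect outcome: (Midtown, Y) with payoffs (9, 6).
Now find the simultaneous Nash equilibrium.
North Co.'s best replies: X→Downtown; Y→Midtown; Z→Midtown.
South Co.'s best replies: Uptown→X; Midtown→Y; Downtown→Z.
The unique mutual best reply is (Midtown, Y), giving (9, 6).
Sequential outcome (Midtown, Y) coincides with the Nash profile (Midtown, Y).

yes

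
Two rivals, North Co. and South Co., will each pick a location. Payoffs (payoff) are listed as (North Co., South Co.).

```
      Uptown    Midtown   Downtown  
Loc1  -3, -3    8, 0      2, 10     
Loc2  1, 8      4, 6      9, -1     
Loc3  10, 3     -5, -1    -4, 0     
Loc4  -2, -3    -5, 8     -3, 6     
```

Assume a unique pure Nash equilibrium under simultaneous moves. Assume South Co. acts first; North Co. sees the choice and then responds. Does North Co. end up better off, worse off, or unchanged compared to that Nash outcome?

North Co. best-responds to each possible South Co. move:
- Uptown: North Co. compares -3, 1, 10, -2 and picks Loc3; South Co. would get 3.
- Midtown: North Co. compares 8, 4, -5, -5 and picks Loc1; South Co. would get 0.
- Downtown: North Co. compares 2, 9, -4, -3 and picks Loc2; South Co. would get -1.
South Co.'s induced payoffs are 3, 0, -1, so South Co. commits to Uptown. Subgame-perfect outcome: (Loc3, Uptown) with payoffs (10, 3).
For the simultaneous game, intersect best replies.
North Co.'s best replies: Uptown→Loc3; Midtown→Loc1; Downtown→Loc2.
South Co.'s best replies: Loc1→Downtown; Loc2→Uptown; Loc3→Uptown; Loc4→Midtown.
Only (Loc3, Uptown) has each player best-responding; Nash payoffs (10, 3).
North Co. earns 10 sequentially versus 10 at the Nash outcome: unchanged.

unchanged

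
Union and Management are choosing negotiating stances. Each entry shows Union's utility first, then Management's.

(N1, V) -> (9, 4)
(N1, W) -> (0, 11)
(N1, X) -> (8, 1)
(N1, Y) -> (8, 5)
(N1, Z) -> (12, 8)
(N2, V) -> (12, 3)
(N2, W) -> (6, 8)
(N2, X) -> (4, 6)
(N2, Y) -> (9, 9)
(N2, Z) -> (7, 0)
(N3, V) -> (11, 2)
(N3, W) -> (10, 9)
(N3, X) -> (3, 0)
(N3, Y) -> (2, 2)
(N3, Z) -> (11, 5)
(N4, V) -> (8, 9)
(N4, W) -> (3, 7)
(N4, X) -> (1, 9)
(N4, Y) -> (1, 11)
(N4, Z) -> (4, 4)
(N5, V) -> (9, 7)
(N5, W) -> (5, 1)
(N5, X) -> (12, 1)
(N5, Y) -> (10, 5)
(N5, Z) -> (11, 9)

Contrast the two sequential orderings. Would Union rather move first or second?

If Union leads: Management's best replies are N1→W, N2→Y, N3→W, N4→Y, N5→Z; Union's induced payoffs 0, 9, 10, 1, 11; outcome (N5, Z), payoffs (11, 9).
If Management leads: Union's best replies are V→N2, W→N3, X→N5, Y→N5, Z→N1; Management's induced payoffs 3, 9, 1, 5, 8; outcome (N3, W), payoffs (10, 9).
Union gets 11 moving first and 10 moving second, so Union prefers to move first.

first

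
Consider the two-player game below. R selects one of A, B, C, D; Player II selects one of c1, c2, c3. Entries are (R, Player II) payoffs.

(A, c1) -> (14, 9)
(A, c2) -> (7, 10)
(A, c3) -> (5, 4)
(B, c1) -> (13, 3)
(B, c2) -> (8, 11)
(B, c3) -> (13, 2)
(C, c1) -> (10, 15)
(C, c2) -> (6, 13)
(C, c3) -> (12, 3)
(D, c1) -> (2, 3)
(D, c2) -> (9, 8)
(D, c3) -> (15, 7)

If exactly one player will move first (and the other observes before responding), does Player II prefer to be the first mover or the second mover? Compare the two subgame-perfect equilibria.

second

If R leads: Player II's best replies are A→c2, B→c2, C→c1, D→c2; R's induced payoffs 7, 8, 10, 9; outcome (C, c1), payoffs (10, 15).
If Player II leads: R's best replies are c1→A, c2→D, c3→D; Player II's induced payoffs 9, 8, 7; outcome (A, c1), payoffs (14, 9).
Player II gets 9 moving first and 15 moving second, so Player II prefers to move second.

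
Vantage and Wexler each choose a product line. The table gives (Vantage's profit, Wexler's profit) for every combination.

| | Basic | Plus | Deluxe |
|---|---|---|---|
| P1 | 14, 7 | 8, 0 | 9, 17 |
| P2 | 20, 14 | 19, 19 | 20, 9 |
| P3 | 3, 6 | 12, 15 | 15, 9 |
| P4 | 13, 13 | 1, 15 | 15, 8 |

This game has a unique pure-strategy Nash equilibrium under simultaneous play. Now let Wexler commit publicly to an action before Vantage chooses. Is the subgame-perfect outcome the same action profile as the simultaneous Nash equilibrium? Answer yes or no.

Solve by backward induction (Wexler leads).
- Basic: BR = P2, leader payoff 14.
- Plus: BR = P2, leader payoff 19.
- Deluxe: BR = P2, leader payoff 9.
Wexler's induced payoffs are 14, 19, 9, so Wexler commits to Plus. Subgame-perfect outcome: (P2, Plus) with payoffs (19, 19).
Under simultaneous play:
Vantage's best replies: Basic→P2; Plus→P2; Deluxe→P2.
Wexler's best replies: P1→Deluxe; P2→Plus; P3→Plus; P4→Plus.
Only (P2, Plus) has each player best-responding; Nash payoffs (19, 19).
Sequential outcome (P2, Plus) coincides with the Nash profile (P2, Plus).

yes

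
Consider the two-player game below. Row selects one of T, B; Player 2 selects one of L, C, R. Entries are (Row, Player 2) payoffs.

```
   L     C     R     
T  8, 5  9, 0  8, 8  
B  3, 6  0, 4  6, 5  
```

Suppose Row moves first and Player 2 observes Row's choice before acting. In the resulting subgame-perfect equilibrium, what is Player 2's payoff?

Player 2 best-responds to each possible Row move:
- T: Player 2 compares 5, 0, 8 and picks R; Row would get 8.
- B: Player 2 compares 6, 4, 5 and picks L; Row would get 3.
Row's induced payoffs are 8, 3, so Row commits to T. Subgame-perfect outcome: (T, R) with payoffs (8, 8).

8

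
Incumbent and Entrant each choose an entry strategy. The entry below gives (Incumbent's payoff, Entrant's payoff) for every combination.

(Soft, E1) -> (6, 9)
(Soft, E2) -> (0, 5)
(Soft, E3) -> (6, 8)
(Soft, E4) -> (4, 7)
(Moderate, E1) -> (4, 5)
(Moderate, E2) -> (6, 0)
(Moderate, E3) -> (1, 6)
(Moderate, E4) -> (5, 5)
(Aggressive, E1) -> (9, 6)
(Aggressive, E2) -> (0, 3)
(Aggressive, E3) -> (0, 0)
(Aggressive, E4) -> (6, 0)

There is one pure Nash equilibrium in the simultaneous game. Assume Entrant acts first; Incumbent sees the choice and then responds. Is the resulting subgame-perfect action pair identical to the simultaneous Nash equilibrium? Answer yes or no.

no

Incumbent best-responds to each possible Entrant move:
- E1: Incumbent compares 6, 4, 9 and picks Aggressive; Entrant would get 6.
- E2: Incumbent compares 0, 6, 0 and picks Moderate; Entrant would get 0.
- E3: Incumbent compares 6, 1, 0 and picks Soft; Entrant would get 8.
- E4: Incumbent compares 4, 5, 6 and picks Aggressive; Entrant would get 0.
Maximizing over 6, 0, 8, 0, Entrant chooses E3. Subgame-perfect outcome: (Soft, E3) with payoffs (6, 8).
Now find the simultaneous Nash equilibrium.
Incumbent's best replies: E1→Aggressive; E2→Moderate; E3→Soft; E4→Aggressive.
Entrant's best replies: Soft→E1; Moderate→E3; Aggressive→E1.
Only (Aggressive, E1) has each player best-responding; Nash payoffs (9, 6).
Sequential outcome (Soft, E3) differs from the Nash profile (Aggressive, E1).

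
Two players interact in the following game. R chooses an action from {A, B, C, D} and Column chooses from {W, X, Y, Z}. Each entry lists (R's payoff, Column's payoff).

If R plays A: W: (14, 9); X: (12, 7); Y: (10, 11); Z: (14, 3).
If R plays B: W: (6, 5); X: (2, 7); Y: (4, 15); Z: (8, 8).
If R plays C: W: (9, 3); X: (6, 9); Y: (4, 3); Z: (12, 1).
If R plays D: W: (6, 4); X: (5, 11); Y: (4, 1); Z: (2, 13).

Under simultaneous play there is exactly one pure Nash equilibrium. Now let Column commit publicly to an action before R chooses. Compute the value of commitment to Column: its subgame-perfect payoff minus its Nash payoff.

R best-responds to each possible Column move:
- W: BR = A, leader payoff 9.
- X: BR = A, leader payoff 7.
- Y: BR = A, leader payoff 11.
- Z: BR = A, leader payoff 3.
Maximizing over 9, 7, 11, 3, Column chooses Y. Subgame-perfect outcome: (A, Y) with payoffs (10, 11).
Under simultaneous play:
R's best replies: W→A; X→A; Y→A; Z→A.
Column's best replies: A→Y; B→Y; C→X; D→Z.
Only (A, Y) has each player best-responding; Nash payoffs (10, 11).
Column's commitment gain: 11 − 11 = 0.

0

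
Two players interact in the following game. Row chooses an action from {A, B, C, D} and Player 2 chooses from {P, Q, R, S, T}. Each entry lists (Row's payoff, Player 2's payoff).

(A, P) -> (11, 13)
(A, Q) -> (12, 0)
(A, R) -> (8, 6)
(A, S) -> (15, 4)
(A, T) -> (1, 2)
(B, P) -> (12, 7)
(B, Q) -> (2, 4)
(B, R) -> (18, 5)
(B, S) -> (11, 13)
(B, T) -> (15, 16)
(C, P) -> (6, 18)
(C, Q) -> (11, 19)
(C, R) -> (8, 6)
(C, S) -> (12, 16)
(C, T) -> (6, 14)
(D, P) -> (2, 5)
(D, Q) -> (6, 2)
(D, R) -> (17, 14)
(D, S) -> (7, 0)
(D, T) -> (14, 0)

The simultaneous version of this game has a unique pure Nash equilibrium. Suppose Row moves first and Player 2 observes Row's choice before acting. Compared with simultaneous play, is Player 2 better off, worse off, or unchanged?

worse off

Player 2 best-responds to each possible Row move:
- A: Player 2 compares 13, 0, 6, 4, 2 and picks P; Row would get 11.
- B: Player 2 compares 7, 4, 5, 13, 16 and picks T; Row would get 15.
- C: Player 2 compares 18, 19, 6, 16, 14 and picks Q; Row would get 11.
- D: Player 2 compares 5, 2, 14, 0, 0 and picks R; Row would get 17.
Row's induced payoffs are 11, 15, 11, 17, so Row commits to D. Subgame-perfect outcome: (D, R) with payoffs (17, 14).
For the simultaneous game, intersect best replies.
Row's best replies: P→B; Q→A; R→B; S→A; T→B.
Player 2's best replies: A→P; B→T; C→Q; D→R.
Only (B, T) has each player best-responding; Nash payoffs (15, 16).
Player 2 earns 14 sequentially versus 16 at the Nash outcome: worse off.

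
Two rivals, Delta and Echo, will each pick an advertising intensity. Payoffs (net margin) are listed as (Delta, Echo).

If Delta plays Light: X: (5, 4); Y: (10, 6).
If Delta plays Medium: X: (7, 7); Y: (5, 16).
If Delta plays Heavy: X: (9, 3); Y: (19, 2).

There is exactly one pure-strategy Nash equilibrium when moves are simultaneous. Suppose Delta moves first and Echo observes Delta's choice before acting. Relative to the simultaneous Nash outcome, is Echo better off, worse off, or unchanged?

Work backward from Echo's decision.
- Light → Echo plays Y (best of 4, 6); Delta gets 10.
- Medium → Echo plays Y (best of 7, 16); Delta gets 5.
- Heavy → Echo plays X (best of 3, 2); Delta gets 9.
Delta's induced payoffs are 10, 5, 9, so Delta commits to Light. Subgame-perfect outcome: (Light, Y) with payoffs (10, 6).
Now find the simultaneous Nash equilibrium.
Delta's best replies: X→Heavy; Y→Heavy.
Echo's best replies: Light→Y; Medium→Y; Heavy→X.
The unique mutual best reply is (Heavy, X), giving (9, 3).
Echo earns 6 sequentially versus 3 at the Nash outcome: better off.

better off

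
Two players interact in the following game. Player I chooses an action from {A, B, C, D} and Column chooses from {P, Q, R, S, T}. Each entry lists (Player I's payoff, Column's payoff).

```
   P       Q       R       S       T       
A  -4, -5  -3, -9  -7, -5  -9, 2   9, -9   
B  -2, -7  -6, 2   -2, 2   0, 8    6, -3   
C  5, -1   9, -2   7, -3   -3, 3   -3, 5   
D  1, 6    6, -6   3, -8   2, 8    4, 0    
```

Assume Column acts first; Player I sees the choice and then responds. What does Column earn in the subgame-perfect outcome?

Work backward from Player I's decision.
- P: BR = C, leader payoff -1.
- Q: BR = C, leader payoff -2.
- R: BR = C, leader payoff -3.
- S: BR = D, leader payoff 8.
- T: BR = A, leader payoff -9.
Column's induced payoffs are -1, -2, -3, 8, -9, so Column commits to S. Subgame-perfect outcome: (D, S) with payoffs (2, 8).

8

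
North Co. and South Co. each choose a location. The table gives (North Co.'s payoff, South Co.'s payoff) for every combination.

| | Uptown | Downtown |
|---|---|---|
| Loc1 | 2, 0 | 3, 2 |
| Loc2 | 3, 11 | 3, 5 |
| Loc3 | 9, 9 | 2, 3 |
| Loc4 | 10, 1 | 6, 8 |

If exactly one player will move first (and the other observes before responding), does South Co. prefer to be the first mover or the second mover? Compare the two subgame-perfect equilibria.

If North Co. leads: South Co.'s best replies are Loc1→Downtown, Loc2→Uptown, Loc3→Uptown, Loc4→Downtown; North Co.'s induced payoffs 3, 3, 9, 6; outcome (Loc3, Uptown), payoffs (9, 9).
If South Co. leads: North Co.'s best replies are Uptown→Loc4, Downtown→Loc4; South Co.'s induced payoffs 1, 8; outcome (Loc4, Downtown), payoffs (6, 8).
South Co. gets 8 moving first and 9 moving second, so South Co. prefers to move second.

second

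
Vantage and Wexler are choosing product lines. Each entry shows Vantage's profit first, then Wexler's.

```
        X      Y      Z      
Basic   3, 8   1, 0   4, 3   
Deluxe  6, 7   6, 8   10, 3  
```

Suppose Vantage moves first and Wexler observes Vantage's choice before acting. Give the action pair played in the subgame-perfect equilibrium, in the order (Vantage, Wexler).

(Deluxe, Y)

Work backward from Wexler's decision.
- Basic: BR = X, leader payoff 3.
- Deluxe: BR = Y, leader payoff 6.
Maximizing over 3, 6, Vantage chooses Deluxe. Subgame-perfect outcome: (Deluxe, Y) with payoffs (6, 8).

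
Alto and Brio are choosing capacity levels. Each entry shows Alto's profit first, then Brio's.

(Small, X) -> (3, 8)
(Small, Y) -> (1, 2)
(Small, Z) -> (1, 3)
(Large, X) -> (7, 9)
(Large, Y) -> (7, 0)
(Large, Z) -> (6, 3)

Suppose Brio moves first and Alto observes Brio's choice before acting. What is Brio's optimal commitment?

Backward induction with Brio moving first.
- X: BR = Large, leader payoff 9.
- Y: BR = Large, leader payoff 0.
- Z: BR = Large, leader payoff 3.
Among 9, 0, 3, the best is 9 at X. Subgame-perfect outcome: (Large, X) with payoffs (7, 9).

X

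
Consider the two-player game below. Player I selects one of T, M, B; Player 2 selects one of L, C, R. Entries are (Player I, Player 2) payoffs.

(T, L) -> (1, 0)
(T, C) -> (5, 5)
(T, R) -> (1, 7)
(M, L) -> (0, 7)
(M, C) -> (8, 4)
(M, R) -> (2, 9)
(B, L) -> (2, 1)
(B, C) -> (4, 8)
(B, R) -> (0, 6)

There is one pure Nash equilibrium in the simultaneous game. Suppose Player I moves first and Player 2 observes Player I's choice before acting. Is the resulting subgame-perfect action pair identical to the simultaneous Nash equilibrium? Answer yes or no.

no

Work backward from Player 2's decision.
- T: Player 2 compares 0, 5, 7 and picks R; Player I would get 1.
- M: Player 2 compares 7, 4, 9 and picks R; Player I would get 2.
- B: Player 2 compares 1, 8, 6 and picks C; Player I would get 4.
Player I's induced payoffs are 1, 2, 4, so Player I commits to B. Subgame-perfect outcome: (B, C) with payoffs (4, 8).
Now find the simultaneous Nash equilibrium.
Player I's best replies: L→B; C→M; R→M.
Player 2's best replies: T→R; M→R; B→C.
Only (M, R) has each player best-responding; Nash payoffs (2, 9).
Sequential outcome (B, C) differs from the Nash profile (M, R).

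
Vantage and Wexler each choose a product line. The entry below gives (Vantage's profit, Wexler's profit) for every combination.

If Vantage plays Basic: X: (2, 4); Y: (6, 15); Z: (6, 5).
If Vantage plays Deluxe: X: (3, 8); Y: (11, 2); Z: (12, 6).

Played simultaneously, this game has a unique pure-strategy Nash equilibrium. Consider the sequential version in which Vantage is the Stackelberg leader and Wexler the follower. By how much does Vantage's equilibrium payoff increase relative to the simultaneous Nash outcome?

3

Solve by backward induction (Vantage leads).
- Basic: Wexler compares 4, 15, 5 and picks Y; Vantage would get 6.
- Deluxe: Wexler compares 8, 2, 6 and picks X; Vantage would get 3.
Maximizing over 6, 3, Vantage chooses Basic. Subgame-perfect outcome: (Basic, Y) with payoffs (6, 15).
For the simultaneous game, intersect best replies.
Vantage's best replies: X→Deluxe; Y→Deluxe; Z→Deluxe.
Wexler's best replies: Basic→Y; Deluxe→X.
The unique mutual best reply is (Deluxe, X), giving (3, 8).
Vantage's commitment gain: 6 − 3 = 3.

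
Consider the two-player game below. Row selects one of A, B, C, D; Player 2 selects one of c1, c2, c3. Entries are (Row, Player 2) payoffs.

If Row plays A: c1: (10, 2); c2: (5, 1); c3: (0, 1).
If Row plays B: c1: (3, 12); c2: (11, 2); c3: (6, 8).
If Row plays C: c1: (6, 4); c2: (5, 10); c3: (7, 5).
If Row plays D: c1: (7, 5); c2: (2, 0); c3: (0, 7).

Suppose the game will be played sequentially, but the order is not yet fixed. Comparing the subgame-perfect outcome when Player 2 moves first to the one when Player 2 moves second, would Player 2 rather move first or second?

first

If Row leads: Player 2's best replies are A→c1, B→c1, C→c2, D→c3; Row's induced payoffs 10, 3, 5, 0; outcome (A, c1), payoffs (10, 2).
If Player 2 leads: Row's best replies are c1→A, c2→B, c3→C; Player 2's induced payoffs 2, 2, 5; outcome (C, c3), payoffs (7, 5).
Player 2 gets 5 moving first and 2 moving second, so Player 2 prefers to move first.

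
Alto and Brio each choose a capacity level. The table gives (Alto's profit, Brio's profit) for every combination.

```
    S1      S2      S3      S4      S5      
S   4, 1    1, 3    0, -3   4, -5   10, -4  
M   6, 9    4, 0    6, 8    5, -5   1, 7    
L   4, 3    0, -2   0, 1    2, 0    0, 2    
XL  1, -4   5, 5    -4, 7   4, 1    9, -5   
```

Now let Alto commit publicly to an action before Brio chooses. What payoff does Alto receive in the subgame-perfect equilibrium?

Brio best-responds to each possible Alto move:
- S → Brio plays S2 (best of 1, 3, -3, -5, -4); Alto gets 1.
- M → Brio plays S1 (best of 9, 0, 8, -5, 7); Alto gets 6.
- L → Brio plays S1 (best of 3, -2, 1, 0, 2); Alto gets 4.
- XL → Brio plays S3 (best of -4, 5, 7, 1, -5); Alto gets -4.
Among 1, 6, 4, -4, the best is 6 at M. Subgame-perfect outcome: (M, S1) with payoffs (6, 9).

6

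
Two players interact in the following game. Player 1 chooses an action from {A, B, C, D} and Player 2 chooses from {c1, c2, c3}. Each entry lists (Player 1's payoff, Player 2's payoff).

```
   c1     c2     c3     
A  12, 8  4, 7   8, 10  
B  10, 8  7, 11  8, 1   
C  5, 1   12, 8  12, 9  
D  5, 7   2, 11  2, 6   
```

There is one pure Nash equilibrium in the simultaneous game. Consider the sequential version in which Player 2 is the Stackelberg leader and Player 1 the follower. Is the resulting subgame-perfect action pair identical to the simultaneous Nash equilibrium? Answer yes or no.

Backward induction with Player 2 moving first.
- c1 → Player 1 plays A (best of 12, 10, 5, 5); Player 2 gets 8.
- c2 → Player 1 plays C (best of 4, 7, 12, 2); Player 2 gets 8.
- c3 → Player 1 plays C (best of 8, 8, 12, 2); Player 2 gets 9.
Maximizing over 8, 8, 9, Player 2 chooses c3. Subgame-perfect outcome: (C, c3) with payoffs (12, 9).
For the simultaneous game, intersect best replies.
Player 1's best replies: c1→A; c2→C; c3→C.
Player 2's best replies: A→c3; B→c2; C→c3; D→c2.
The unique mutual best reply is (C, c3), giving (12, 9).
Sequential outcome (C, c3) coincides with the Nash profile (C, c3).

yes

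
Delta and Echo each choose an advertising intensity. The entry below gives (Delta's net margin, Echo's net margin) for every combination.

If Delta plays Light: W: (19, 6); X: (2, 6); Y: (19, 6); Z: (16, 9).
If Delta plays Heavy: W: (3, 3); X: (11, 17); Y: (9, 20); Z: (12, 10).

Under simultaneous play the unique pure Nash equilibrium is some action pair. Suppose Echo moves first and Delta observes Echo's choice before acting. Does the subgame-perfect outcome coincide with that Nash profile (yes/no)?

Backward induction with Echo moving first.
- W → Delta plays Light (best of 19, 3); Echo gets 6.
- X → Delta plays Heavy (best of 2, 11); Echo gets 17.
- Y → Delta plays Light (best of 19, 9); Echo gets 6.
- Z → Delta plays Light (best of 16, 12); Echo gets 9.
Echo's induced payoffs are 6, 17, 6, 9, so Echo commits to X. Subgame-perfect outcome: (Heavy, X) with payoffs (11, 17).
Now find the simultaneous Nash equilibrium.
Delta's best replies: W→Light; X→Heavy; Y→Light; Z→Light.
Echo's best replies: Light→Z; Heavy→Y.
The unique mutual best reply is (Light, Z), giving (16, 9).
Sequential outcome (Heavy, X) differs from the Nash profile (Light, Z).

no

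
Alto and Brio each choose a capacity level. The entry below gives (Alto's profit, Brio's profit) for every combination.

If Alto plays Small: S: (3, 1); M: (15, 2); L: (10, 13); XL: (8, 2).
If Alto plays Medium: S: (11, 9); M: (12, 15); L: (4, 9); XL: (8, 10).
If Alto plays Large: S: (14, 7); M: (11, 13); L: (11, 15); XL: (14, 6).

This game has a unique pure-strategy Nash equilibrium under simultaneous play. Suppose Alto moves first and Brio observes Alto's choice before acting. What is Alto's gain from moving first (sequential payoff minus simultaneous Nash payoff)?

1

Solve by backward induction (Alto leads).
- Small: Brio compares 1, 2, 13, 2 and picks L; Alto would get 10.
- Medium: Brio compares 9, 15, 9, 10 and picks M; Alto would get 12.
- Large: Brio compares 7, 13, 15, 6 and picks L; Alto would get 11.
Alto's induced payoffs are 10, 12, 11, so Alto commits to Medium. Subgame-perfect outcome: (Medium, M) with payoffs (12, 15).
Now find the simultaneous Nash equilibrium.
Alto's best replies: S→Large; M→Small; L→Large; XL→Large.
Brio's best replies: Small→L; Medium→M; Large→L.
Only (Large, L) has each player best-responding; Nash payoffs (11, 15).
Alto's commitment gain: 12 − 11 = 1.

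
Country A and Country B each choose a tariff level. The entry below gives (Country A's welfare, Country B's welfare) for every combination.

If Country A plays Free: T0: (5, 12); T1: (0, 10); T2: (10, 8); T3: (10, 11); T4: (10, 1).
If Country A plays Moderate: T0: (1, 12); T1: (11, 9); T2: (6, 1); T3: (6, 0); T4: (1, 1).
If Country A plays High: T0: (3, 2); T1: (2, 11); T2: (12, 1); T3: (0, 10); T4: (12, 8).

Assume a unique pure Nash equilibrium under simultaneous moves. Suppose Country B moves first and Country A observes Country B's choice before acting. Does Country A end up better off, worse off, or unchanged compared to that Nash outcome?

unchanged

Backward induction with Country B moving first.
- T0: BR = Free, leader payoff 12.
- T1: BR = Moderate, leader payoff 9.
- T2: BR = High, leader payoff 1.
- T3: BR = Free, leader payoff 11.
- T4: BR = High, leader payoff 8.
Country B's induced payoffs are 12, 9, 1, 11, 8, so Country B commits to T0. Subgame-perfect outcome: (Free, T0) with payoffs (5, 12).
For the simultaneous game, intersect best replies.
Country A's best replies: T0→Free; T1→Moderate; T2→High; T3→Free; T4→High.
Country B's best replies: Free→T0; Moderate→T0; High→T1.
The unique mutual best reply is (Free, T0), giving (5, 12).
Country A earns 5 sequentially versus 5 at the Nash outcome: unchanged.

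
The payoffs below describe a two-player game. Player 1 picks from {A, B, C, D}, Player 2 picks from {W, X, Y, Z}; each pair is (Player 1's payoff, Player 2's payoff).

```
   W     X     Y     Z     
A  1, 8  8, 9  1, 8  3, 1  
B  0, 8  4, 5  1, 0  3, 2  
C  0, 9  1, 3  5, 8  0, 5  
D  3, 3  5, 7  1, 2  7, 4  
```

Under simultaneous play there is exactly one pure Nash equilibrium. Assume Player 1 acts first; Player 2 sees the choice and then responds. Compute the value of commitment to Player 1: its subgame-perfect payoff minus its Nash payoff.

Work backward from Player 2's decision.
- A: Player 2 compares 8, 9, 8, 1 and picks X; Player 1 would get 8.
- B: Player 2 compares 8, 5, 0, 2 and picks W; Player 1 would get 0.
- C: Player 2 compares 9, 3, 8, 5 and picks W; Player 1 would get 0.
- D: Player 2 compares 3, 7, 2, 4 and picks X; Player 1 would get 5.
Among 8, 0, 0, 5, the best is 8 at A. Subgame-perfect outcome: (A, X) with payoffs (8, 9).
Now find the simultaneous Nash equilibrium.
Player 1's best replies: W→D; X→A; Y→C; Z→D.
Player 2's best replies: A→X; B→W; C→W; D→X.
The unique mutual best reply is (A, X), giving (8, 9).
Player 1's commitment gain: 8 − 8 = 0.

0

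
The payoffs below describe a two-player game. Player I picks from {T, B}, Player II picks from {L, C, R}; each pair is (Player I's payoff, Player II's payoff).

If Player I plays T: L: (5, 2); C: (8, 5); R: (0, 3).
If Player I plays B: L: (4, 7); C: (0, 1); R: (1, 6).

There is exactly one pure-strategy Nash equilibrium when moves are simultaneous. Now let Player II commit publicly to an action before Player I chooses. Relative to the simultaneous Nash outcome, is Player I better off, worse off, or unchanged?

Solve by backward induction (Player II leads).
- L → Player I plays T (best of 5, 4); Player II gets 2.
- C → Player I plays T (best of 8, 0); Player II gets 5.
- R → Player I plays B (best of 0, 1); Player II gets 6.
Player II's induced payoffs are 2, 5, 6, so Player II commits to R. Subgame-perfect outcome: (B, R) with payoffs (1, 6).
Under simultaneous play:
Player I's best replies: L→T; C→T; R→B.
Player II's best replies: T→C; B→L.
The unique mutual best reply is (T, C), giving (8, 5).
Player I earns 1 sequentially versus 8 at the Nash outcome: worse off.

worse off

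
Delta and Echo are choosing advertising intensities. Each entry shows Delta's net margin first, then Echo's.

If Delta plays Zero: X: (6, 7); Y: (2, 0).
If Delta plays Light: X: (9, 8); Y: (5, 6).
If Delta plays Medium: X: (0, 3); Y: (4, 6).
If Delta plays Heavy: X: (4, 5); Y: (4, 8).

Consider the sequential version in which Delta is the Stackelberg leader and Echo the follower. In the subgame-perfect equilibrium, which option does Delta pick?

Echo best-responds to each possible Delta move:
- Zero: Echo compares 7, 0 and picks X; Delta would get 6.
- Light: Echo compares 8, 6 and picks X; Delta would get 9.
- Medium: Echo compares 3, 6 and picks Y; Delta would get 4.
- Heavy: Echo compares 5, 8 and picks Y; Delta would get 4.
Maximizing over 6, 9, 4, 4, Delta chooses Light. Subgame-perfect outcome: (Light, X) with payoffs (9, 8).

Light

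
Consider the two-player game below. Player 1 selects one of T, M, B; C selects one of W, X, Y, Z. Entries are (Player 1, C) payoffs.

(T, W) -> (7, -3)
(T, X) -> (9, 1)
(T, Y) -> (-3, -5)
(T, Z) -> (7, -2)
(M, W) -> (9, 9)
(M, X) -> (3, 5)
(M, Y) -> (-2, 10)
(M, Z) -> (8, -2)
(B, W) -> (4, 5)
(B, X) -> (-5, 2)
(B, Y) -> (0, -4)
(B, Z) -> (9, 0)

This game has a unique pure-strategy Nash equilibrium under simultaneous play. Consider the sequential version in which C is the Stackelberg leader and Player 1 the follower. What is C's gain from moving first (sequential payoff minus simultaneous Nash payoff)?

8

Player 1 best-responds to each possible C move:
- W: BR = M, leader payoff 9.
- X: BR = T, leader payoff 1.
- Y: BR = B, leader payoff -4.
- Z: BR = B, leader payoff 0.
Among 9, 1, -4, 0, the best is 9 at W. Subgame-perfect outcome: (M, W) with payoffs (9, 9).
For the simultaneous game, intersect best replies.
Player 1's best replies: W→M; X→T; Y→B; Z→B.
C's best replies: T→X; M→Y; B→W.
The unique mutual best reply is (T, X), giving (9, 1).
C's commitment gain: 9 − 1 = 8.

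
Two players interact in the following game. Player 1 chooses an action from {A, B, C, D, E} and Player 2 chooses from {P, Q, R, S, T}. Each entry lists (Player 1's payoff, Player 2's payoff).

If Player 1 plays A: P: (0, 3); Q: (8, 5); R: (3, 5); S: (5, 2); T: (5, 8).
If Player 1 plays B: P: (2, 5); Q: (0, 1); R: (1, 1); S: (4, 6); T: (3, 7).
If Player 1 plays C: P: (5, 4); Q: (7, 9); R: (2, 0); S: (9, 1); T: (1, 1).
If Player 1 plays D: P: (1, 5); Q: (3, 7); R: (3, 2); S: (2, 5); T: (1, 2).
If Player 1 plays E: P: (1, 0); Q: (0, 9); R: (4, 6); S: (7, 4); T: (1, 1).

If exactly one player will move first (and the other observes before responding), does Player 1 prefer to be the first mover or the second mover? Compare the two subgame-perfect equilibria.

first

If Player 1 leads: Player 2's best replies are A→T, B→T, C→Q, D→Q, E→Q; Player 1's induced payoffs 5, 3, 7, 3, 0; outcome (C, Q), payoffs (7, 9).
If Player 2 leads: Player 1's best replies are P→C, Q→A, R→E, S→C, T→A; Player 2's induced payoffs 4, 5, 6, 1, 8; outcome (A, T), payoffs (5, 8).
Player 1 gets 7 moving first and 5 moving second, so Player 1 prefers to move first.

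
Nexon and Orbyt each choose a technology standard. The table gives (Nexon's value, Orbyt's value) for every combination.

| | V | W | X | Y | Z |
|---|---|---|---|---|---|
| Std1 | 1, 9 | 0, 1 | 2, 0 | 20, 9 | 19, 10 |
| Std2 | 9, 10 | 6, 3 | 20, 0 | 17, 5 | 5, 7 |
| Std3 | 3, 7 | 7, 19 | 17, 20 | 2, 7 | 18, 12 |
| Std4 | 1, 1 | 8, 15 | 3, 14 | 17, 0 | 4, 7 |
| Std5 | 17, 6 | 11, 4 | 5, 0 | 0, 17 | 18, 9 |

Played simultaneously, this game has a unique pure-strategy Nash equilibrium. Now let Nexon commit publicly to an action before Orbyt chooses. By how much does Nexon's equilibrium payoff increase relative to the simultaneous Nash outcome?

0

Work backward from Orbyt's decision.
- Std1 → Orbyt plays Z (best of 9, 1, 0, 9, 10); Nexon gets 19.
- Std2 → Orbyt plays V (best of 10, 3, 0, 5, 7); Nexon gets 9.
- Std3 → Orbyt plays X (best of 7, 19, 20, 7, 12); Nexon gets 17.
- Std4 → Orbyt plays W (best of 1, 15, 14, 0, 7); Nexon gets 8.
- Std5 → Orbyt plays Y (best of 6, 4, 0, 17, 9); Nexon gets 0.
Nexon's induced payoffs are 19, 9, 17, 8, 0, so Nexon commits to Std1. Subgame-perfect outcome: (Std1, Z) with payoffs (19, 10).
Now find the simultaneous Nash equilibrium.
Nexon's best replies: V→Std5; W→Std5; X→Std2; Y→Std1; Z→Std1.
Orbyt's best replies: Std1→Z; Std2→V; Std3→X; Std4→W; Std5→Y.
Only (Std1, Z) has each player best-responding; Nash payoffs (19, 10).
Nexon's commitment gain: 19 − 19 = 0.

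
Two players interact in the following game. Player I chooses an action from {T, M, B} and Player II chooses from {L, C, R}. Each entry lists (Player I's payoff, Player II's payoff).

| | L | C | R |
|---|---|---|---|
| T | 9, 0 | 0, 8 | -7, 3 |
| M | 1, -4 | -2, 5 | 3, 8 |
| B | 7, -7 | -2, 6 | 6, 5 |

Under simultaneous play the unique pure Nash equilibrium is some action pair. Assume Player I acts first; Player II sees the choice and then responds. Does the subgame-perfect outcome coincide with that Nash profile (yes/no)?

Backward induction with Player I moving first.
- T → Player II plays C (best of 0, 8, 3); Player I gets 0.
- M → Player II plays R (best of -4, 5, 8); Player I gets 3.
- B → Player II plays C (best of -7, 6, 5); Player I gets -2.
Player I's induced payoffs are 0, 3, -2, so Player I commits to M. Subgame-perfect outcome: (M, R) with payoffs (3, 8).
Now find the simultaneous Nash equilibrium.
Player I's best replies: L→T; C→T; R→B.
Player II's best replies: T→C; M→R; B→C.
Only (T, C) has each player best-responding; Nash payoffs (0, 8).
Sequential outcome (M, R) differs from the Nash profile (T, C).

no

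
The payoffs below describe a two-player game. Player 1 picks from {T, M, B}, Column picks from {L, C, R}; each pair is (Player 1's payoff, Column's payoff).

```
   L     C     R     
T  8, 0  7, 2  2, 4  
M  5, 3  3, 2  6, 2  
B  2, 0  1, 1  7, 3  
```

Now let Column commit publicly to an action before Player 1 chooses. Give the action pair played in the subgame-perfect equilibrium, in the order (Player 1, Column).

(B, R)

Solve by backward induction (Column leads).
- L: BR = T, leader payoff 0.
- C: BR = T, leader payoff 2.
- R: BR = B, leader payoff 3.
Among 0, 2, 3, the best is 3 at R. Subgame-perfect outcome: (B, R) with payoffs (7, 3).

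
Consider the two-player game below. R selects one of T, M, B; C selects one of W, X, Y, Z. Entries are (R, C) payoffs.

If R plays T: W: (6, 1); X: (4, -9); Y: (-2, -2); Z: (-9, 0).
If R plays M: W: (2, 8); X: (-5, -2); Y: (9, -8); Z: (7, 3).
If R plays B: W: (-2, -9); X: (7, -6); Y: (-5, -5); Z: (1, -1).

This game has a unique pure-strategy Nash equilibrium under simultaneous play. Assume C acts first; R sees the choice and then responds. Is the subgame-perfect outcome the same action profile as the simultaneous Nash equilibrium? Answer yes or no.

R best-responds to each possible C move:
- W: BR = T, leader payoff 1.
- X: BR = B, leader payoff -6.
- Y: BR = M, leader payoff -8.
- Z: BR = M, leader payoff 3.
Maximizing over 1, -6, -8, 3, C chooses Z. Subgame-perfect outcome: (M, Z) with payoffs (7, 3).
For the simultaneous game, intersect best replies.
R's best replies: W→T; X→B; Y→M; Z→M.
C's best replies: T→W; M→W; B→Z.
The unique mutual best reply is (T, W), giving (6, 1).
Sequential outcome (M, Z) differs from the Nash profile (T, W).

no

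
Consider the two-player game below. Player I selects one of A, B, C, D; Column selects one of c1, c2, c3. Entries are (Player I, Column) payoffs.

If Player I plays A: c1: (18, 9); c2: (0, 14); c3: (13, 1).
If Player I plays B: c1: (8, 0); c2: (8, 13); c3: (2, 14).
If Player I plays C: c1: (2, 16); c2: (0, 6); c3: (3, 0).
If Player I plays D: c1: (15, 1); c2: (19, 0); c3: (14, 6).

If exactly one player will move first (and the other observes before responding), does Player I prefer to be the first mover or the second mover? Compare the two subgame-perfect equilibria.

second

If Player I leads: Column's best replies are A→c2, B→c3, C→c1, D→c3; Player I's induced payoffs 0, 2, 2, 14; outcome (D, c3), payoffs (14, 6).
If Column leads: Player I's best replies are c1→A, c2→D, c3→D; Column's induced payoffs 9, 0, 6; outcome (A, c1), payoffs (18, 9).
Player I gets 14 moving first and 18 moving second, so Player I prefers to move second.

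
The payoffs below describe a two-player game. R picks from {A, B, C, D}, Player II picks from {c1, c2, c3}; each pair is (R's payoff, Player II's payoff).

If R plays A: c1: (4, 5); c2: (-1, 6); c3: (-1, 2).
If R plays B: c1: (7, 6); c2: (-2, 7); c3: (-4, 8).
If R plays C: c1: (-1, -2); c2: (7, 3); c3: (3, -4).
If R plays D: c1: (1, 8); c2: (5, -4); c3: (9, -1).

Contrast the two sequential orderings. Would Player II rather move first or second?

first

If R leads: Player II's best replies are A→c2, B→c3, C→c2, D→c1; R's induced payoffs -1, -4, 7, 1; outcome (C, c2), payoffs (7, 3).
If Player II leads: R's best replies are c1→B, c2→C, c3→D; Player II's induced payoffs 6, 3, -1; outcome (B, c1), payoffs (7, 6).
Player II gets 6 moving first and 3 moving second, so Player II prefers to move first.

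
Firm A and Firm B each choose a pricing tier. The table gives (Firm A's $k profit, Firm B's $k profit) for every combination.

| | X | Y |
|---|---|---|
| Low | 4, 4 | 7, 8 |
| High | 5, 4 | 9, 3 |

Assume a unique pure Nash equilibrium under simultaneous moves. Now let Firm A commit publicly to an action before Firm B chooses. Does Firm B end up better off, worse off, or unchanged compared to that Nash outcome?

Solve by backward induction (Firm A leads).
- Low: BR = Y, leader payoff 7.
- High: BR = X, leader payoff 5.
Maximizing over 7, 5, Firm A chooses Low. Subgame-perfect outcome: (Low, Y) with payoffs (7, 8).
Under simultaneous play:
Firm A's best replies: X→High; Y→High.
Firm B's best replies: Low→Y; High→X.
Only (High, X) has each player best-responding; Nash payoffs (5, 4).
Firm B earns 8 sequentially versus 4 at the Nash outcome: better off.

better off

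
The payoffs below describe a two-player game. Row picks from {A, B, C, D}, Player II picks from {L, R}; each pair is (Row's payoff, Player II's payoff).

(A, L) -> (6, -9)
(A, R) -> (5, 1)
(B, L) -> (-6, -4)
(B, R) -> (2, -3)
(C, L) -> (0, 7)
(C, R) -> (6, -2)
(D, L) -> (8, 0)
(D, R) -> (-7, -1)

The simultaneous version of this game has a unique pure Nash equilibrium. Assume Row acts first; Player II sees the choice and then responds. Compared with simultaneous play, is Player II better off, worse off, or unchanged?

Backward induction with Row moving first.
- A: BR = R, leader payoff 5.
- B: BR = R, leader payoff 2.
- C: BR = L, leader payoff 0.
- D: BR = L, leader payoff 8.
Maximizing over 5, 2, 0, 8, Row chooses D. Subgame-perfect outcome: (D, L) with payoffs (8, 0).
Under simultaneous play:
Row's best replies: L→D; R→C.
Player II's best replies: A→R; B→R; C→L; D→L.
The unique mutual best reply is (D, L), giving (8, 0).
Player II earns 0 sequentially versus 0 at the Nash outcome: unchanged.

unchanged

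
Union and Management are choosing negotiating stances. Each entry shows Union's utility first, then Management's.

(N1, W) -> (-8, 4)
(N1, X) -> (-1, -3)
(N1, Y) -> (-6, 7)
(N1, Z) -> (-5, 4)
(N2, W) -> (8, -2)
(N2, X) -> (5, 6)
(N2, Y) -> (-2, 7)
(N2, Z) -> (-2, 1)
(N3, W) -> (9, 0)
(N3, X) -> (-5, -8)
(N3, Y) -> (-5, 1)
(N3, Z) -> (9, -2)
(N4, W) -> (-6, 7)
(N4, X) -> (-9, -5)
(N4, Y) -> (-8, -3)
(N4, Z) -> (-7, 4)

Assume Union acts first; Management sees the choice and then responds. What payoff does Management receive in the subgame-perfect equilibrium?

Solve by backward induction (Union leads).
- N1 → Management plays Y (best of 4, -3, 7, 4); Union gets -6.
- N2 → Management plays Y (best of -2, 6, 7, 1); Union gets -2.
- N3 → Management plays Y (best of 0, -8, 1, -2); Union gets -5.
- N4 → Management plays W (best of 7, -5, -3, 4); Union gets -6.
Union's induced payoffs are -6, -2, -5, -6, so Union commits to N2. Subgame-perfect outcome: (N2, Y) with payoffs (-2, 7).

7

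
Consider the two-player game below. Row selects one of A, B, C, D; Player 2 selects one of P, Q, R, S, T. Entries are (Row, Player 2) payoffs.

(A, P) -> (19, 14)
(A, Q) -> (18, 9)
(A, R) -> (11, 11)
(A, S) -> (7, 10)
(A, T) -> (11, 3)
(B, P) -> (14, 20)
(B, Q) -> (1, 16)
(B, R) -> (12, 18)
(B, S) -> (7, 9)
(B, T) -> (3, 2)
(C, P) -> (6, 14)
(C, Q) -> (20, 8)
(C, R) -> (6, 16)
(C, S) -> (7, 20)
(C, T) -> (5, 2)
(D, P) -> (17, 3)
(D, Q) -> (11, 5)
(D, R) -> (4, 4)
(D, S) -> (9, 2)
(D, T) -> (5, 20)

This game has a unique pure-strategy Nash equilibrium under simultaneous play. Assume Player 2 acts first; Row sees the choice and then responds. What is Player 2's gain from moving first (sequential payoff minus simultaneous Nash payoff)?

Work backward from Row's decision.
- P: Row compares 19, 14, 6, 17 and picks A; Player 2 would get 14.
- Q: Row compares 18, 1, 20, 11 and picks C; Player 2 would get 8.
- R: Row compares 11, 12, 6, 4 and picks B; Player 2 would get 18.
- S: Row compares 7, 7, 7, 9 and picks D; Player 2 would get 2.
- T: Row compares 11, 3, 5, 5 and picks A; Player 2 would get 3.
Player 2's induced payoffs are 14, 8, 18, 2, 3, so Player 2 commits to R. Subgame-perfect outcome: (B, R) with payoffs (12, 18).
Now find the simultaneous Nash equilibrium.
Row's best replies: P→A; Q→C; R→B; S→D; T→A.
Player 2's best replies: A→P; B→P; C→S; D→T.
Only (A, P) has each player best-responding; Nash payoffs (19, 14).
Player 2's commitment gain: 18 − 14 = 4.

4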